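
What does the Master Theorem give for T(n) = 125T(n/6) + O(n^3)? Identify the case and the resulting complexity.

Master Theorem for T(n) = 125T(n/6) + O(n^3):

a = 125, b = 6, c = 3
log_b(a) = log_6(125) = 2.6947

Case 3: c = 3 > log_6(125) = 2.6947
T(n) = O(n^3) = O(n^3)

For T(n) = 125T(n/6) + O(n^3): log_6(125) = 2.6947. This is Case 3 of the Master Theorem (c > log_b(a), work dominated by root), giving O(n^3).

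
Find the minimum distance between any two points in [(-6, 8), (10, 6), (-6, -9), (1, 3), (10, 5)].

Computing all pairwise distances among 5 points:

d((-6, 8), (10, 6)) = 16.1245
d((-6, 8), (-6, -9)) = 17.0
d((-6, 8), (1, 3)) = 8.6023
d((-6, 8), (10, 5)) = 16.2788
d((10, 6), (-6, -9)) = 21.9317
d((10, 6), (1, 3)) = 9.4868
d((10, 6), (10, 5)) = 1.0 <-- minimum
d((-6, -9), (1, 3)) = 13.8924
d((-6, -9), (10, 5)) = 21.2603
d((1, 3), (10, 5)) = 9.2195

Closest pair: (10, 6) and (10, 5) with distance 1.0

The closest pair is (10, 6) and (10, 5) with Euclidean distance 1.0. For 5 points, brute-force pairwise comparison is shown above. For large n, the divide-and-conquer algorithm (sort by x, recurse on halves, check the dividing strip) achieves O(n log n).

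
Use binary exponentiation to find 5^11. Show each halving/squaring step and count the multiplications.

Computing 5^11 by squaring (build up from 5^1; each line after the first costs one multiplication):

5^1 = 5
5^2 = (5^1)^2 = 5^2 = 25
5^4 = (5^2)^2 = 25^2 = 625
5^5 = 5 * 5^4 = 5 * 625 = 3125
5^10 = (5^5)^2 = 3125^2 = 9765625
5^11 = 5 * 5^10 = 5 * 9765625 = 48828125

Result: 48828125
Multiplications needed: 5 (5 lines after 5^1)

5^11 = 48828125. Using exponentiation by squaring, this requires 5 multiplications. The key idea: if the exponent is even, square the half-power; if odd, multiply by the base once.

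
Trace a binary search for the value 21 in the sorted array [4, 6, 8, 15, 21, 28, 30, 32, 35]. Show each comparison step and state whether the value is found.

Binary search for 21 in [4, 6, 8, 15, 21, 28, 30, 32, 35]:

lo=0, hi=8, mid=4, arr[mid]=21 -> Found target at index 4!

Binary search finds 21 at index 4 after 1 comparisons. The search repeatedly halves the search space by comparing with the middle element.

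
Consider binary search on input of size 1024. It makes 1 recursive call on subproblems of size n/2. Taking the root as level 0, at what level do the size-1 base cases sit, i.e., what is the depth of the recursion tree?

For divide and conquer with division factor 2:

Problem sizes at each level:
Level 0: 1024
Level 1: 512
Level 2: 256
Level 3: 128
Level 4: 64
Level 5: 32
Level 6: 16
Level 7: 8
Level 8: 4
Level 9: 2
Level 10: 1

The root is level 0 and the size-1 base case is level 10 (the tree spans levels 0 through 10, i.e. 11 levels counting the root), so the depth is the number of divisions: log_2(1024) = 10

The recursion tree depth is log_2(1024) = 10. At each level, the problem size is divided by 2, so it takes 10 divisions to reduce to a base case of size 1. The algorithm makes 1 recursive call at each level.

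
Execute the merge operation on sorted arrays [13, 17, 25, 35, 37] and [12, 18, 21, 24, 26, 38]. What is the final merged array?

Merging process:

Compare 13 vs 12: take 12 from right. Merged: [12]
Compare 13 vs 18: take 13 from left. Merged: [12, 13]
Compare 17 vs 18: take 17 from left. Merged: [12, 13, 17]
Compare 25 vs 18: take 18 from right. Merged: [12, 13, 17, 18]
Compare 25 vs 21: take 21 from right. Merged: [12, 13, 17, 18, 21]
Compare 25 vs 24: take 24 from right. Merged: [12, 13, 17, 18, 21, 24]
Compare 25 vs 26: take 25 from left. Merged: [12, 13, 17, 18, 21, 24, 25]
Compare 35 vs 26: take 26 from right. Merged: [12, 13, 17, 18, 21, 24, 25, 26]
Compare 35 vs 38: take 35 from left. Merged: [12, 13, 17, 18, 21, 24, 25, 26, 35]
Compare 37 vs 38: take 37 from left. Merged: [12, 13, 17, 18, 21, 24, 25, 26, 35, 37]
Append remaining from right: [38]. Merged: [12, 13, 17, 18, 21, 24, 25, 26, 35, 37, 38]

Final merged array: [12, 13, 17, 18, 21, 24, 25, 26, 35, 37, 38]
Total comparisons: 10

The merged array is [12, 13, 17, 18, 21, 24, 25, 26, 35, 37, 38], requiring 10 comparisons. The merge step runs in O(n) time where n is the total number of elements.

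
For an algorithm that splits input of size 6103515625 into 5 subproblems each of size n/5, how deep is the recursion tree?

For divide and conquer with division factor 5:

Problem sizes at each level:
Level 0: 6103515625
Level 1: 1220703125
Level 2: 244140625
Level 3: 48828125
Level 4: 9765625
Level 5: 1953125
Level 6: 390625
Level 7: 78125
Level 8: 15625
Level 9: 3125
Level 10: 625
Level 11: 125
Level 12: 25
Level 13: 5
Level 14: 1

The root is level 0 and the size-1 base case is level 14 (the tree spans levels 0 through 14, i.e. 15 levels counting the root), so the depth is the number of divisions: log_5(6103515625) = 14

The recursion tree depth is log_5(6103515625) = 14. At each level, the problem size is divided by 5, so it takes 14 divisions to reduce to a base case of size 1. The algorithm makes 5 recursive calls at each level.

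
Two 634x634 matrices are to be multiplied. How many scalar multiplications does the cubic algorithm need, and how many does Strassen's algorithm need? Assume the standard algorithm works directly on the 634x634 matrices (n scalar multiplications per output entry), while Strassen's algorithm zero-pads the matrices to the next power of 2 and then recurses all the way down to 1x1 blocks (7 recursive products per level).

Matrix multiplication for 634x634 matrices:

Strassen's algorithm requires power-of-2 dimensions. Pad 634x634 to 1024x1024 (next power of 2).

Standard algorithm: 634^3 = 254840104 multiplications
Strassen's algorithm: 7^(log2(1024)) = 7^10 = 282475249 multiplications
Difference: 254840104 - 282475249 = -27635145 (Strassen uses MORE here due to padding overhead — for small or just-over-power-of-2 n, padding can outweigh the per-level savings)

Standard: 254840104 multiplications (634^3). Strassen: 282475249 multiplications (7^10, after padding to 1024x1024). Strassen reduces 8 recursive multiplications to 7 at each level.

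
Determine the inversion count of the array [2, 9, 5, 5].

Finding inversions in [2, 9, 5, 5]:

(1, 2): arr[1]=9 > arr[2]=5
(1, 3): arr[1]=9 > arr[3]=5

Total inversions: 2

The array has 2 inversion(s): (1,2), (1,3). Each pair (i,j) satisfies i < j and arr[i] > arr[j].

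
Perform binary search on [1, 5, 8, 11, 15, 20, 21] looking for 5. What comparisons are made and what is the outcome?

Binary search for 5 in [1, 5, 8, 11, 15, 20, 21]:

lo=0, hi=6, mid=3, arr[mid]=11 -> 11 > 5, search left half
lo=0, hi=2, mid=1, arr[mid]=5 -> Found target at index 1!

Binary search finds 5 at index 1 after 2 comparisons. The search repeatedly halves the search space by comparing with the middle element.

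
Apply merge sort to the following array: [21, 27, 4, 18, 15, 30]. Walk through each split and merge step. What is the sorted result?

Merge sort trace:

Split: [21, 27, 4, 18, 15, 30] -> [21, 27, 4] and [18, 15, 30]
  Split: [21, 27, 4] -> [21] and [27, 4]
    Split: [27, 4] -> [27] and [4]
    Merge: [27] + [4] -> [4, 27]
  Merge: [21] + [4, 27] -> [4, 21, 27]
  Split: [18, 15, 30] -> [18] and [15, 30]
    Split: [15, 30] -> [15] and [30]
    Merge: [15] + [30] -> [15, 30]
  Merge: [18] + [15, 30] -> [15, 18, 30]
Merge: [4, 21, 27] + [15, 18, 30] -> [4, 15, 18, 21, 27, 30]

Final sorted array: [4, 15, 18, 21, 27, 30]

The merge sort proceeds by recursively splitting the array and merging sorted halves.
After all merges, the sorted array is [4, 15, 18, 21, 27, 30].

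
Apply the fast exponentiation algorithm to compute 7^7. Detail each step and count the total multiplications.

Computing 7^7 by squaring (build up from 7^1; each line after the first costs one multiplication):

7^1 = 7
7^2 = (7^1)^2 = 7^2 = 49
7^3 = 7 * 7^2 = 7 * 49 = 343
7^6 = (7^3)^2 = 343^2 = 117649
7^7 = 7 * 7^6 = 7 * 117649 = 823543

Result: 823543
Multiplications needed: 4 (4 lines after 7^1)

7^7 = 823543. Using exponentiation by squaring, this requires 4 multiplications. The key idea: if the exponent is even, square the half-power; if odd, multiply by the base once.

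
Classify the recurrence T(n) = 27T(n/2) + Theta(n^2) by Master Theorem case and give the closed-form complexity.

Master Theorem for T(n) = 27T(n/2) + O(n^2):

a = 27, b = 2, c = 2
log_b(a) = log_2(27) = 4.7549

Case 1: c = 2 < log_2(27) = 4.7549
T(n) = O(n^(log_2 27))

For T(n) = 27T(n/2) + O(n^2): log_2(27) = 4.7549. This is Case 1 of the Master Theorem (c < log_b(a), work dominated by leaves), giving O(n^(log_2 27)).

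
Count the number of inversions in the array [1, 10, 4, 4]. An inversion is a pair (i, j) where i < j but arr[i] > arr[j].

Finding inversions in [1, 10, 4, 4]:

(1, 2): arr[1]=10 > arr[2]=4
(1, 3): arr[1]=10 > arr[3]=4

Total inversions: 2

The array has 2 inversion(s): (1,2), (1,3). Each pair (i,j) satisfies i < j and arr[i] > arr[j].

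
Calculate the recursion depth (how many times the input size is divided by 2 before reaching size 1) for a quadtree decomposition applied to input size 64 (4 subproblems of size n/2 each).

For divide and conquer with division factor 2:

Problem sizes at each level:
Level 0: 64
Level 1: 32
Level 2: 16
Level 3: 8
Level 4: 4
Level 5: 2
Level 6: 1

The root is level 0 and the size-1 base case is level 6 (the tree spans levels 0 through 6, i.e. 7 levels counting the root), so the depth is the number of divisions: log_2(64) = 6

The recursion tree depth is log_2(64) = 6. At each level, the problem size is divided by 2, so it takes 6 divisions to reduce to a base case of size 1. The algorithm makes 4 recursive calls at each level.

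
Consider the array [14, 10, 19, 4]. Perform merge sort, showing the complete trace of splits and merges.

Merge sort trace:

Split: [14, 10, 19, 4] -> [14, 10] and [19, 4]
  Split: [14, 10] -> [14] and [10]
  Merge: [14] + [10] -> [10, 14]
  Split: [19, 4] -> [19] and [4]
  Merge: [19] + [4] -> [4, 19]
Merge: [10, 14] + [4, 19] -> [4, 10, 14, 19]

Final sorted array: [4, 10, 14, 19]

The merge sort proceeds by recursively splitting the array and merging sorted halves.
After all merges, the sorted array is [4, 10, 14, 19].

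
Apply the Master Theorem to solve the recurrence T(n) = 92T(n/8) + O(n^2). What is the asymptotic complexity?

Master Theorem for T(n) = 92T(n/8) + O(n^2):

a = 92, b = 8, c = 2
log_b(a) = log_8(92) = 2.1745

Case 1: c = 2 < log_8(92) = 2.1745
T(n) = O(n^(log_8 92))

For T(n) = 92T(n/8) + O(n^2): log_8(92) = 2.1745. This is Case 1 of the Master Theorem (c < log_b(a), work dominated by leaves), giving O(n^(log_8 92)).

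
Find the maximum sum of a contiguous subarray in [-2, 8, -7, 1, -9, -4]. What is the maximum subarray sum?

Using Kadane's algorithm on [-2, 8, -7, 1, -9, -4]:

Scanning through the array:
Position 1 (value 8): max_ending_here = 8, max_so_far = 8
Position 2 (value -7): max_ending_here = 1, max_so_far = 8
Position 3 (value 1): max_ending_here = 2, max_so_far = 8
Position 4 (value -9): max_ending_here = -7, max_so_far = 8
Position 5 (value -4): max_ending_here = -4, max_so_far = 8

Maximum subarray: [8]
Maximum sum: 8

The maximum subarray is [8] with sum 8. This subarray runs from index 1 to index 1.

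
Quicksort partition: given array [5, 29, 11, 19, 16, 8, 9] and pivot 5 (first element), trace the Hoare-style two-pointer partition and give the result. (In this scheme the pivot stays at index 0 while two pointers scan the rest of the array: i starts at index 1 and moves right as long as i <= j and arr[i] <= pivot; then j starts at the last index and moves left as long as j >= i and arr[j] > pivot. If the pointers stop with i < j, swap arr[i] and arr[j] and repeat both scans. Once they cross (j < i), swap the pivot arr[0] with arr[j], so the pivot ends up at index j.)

Hoare-style two-pointer partition with pivot = 5:

Initial array: [5, 29, 11, 19, 16, 8, 9]

Pointers start at i = 1, j = 6.
i ends at 1, j ends at 0: the pointers have crossed (j < i), so scanning stops.

j = 0, so swapping arr[0] with arr[j] leaves the pivot at position 0: [5, 29, 11, 19, 16, 8, 9]
Pivot position: 0

After partitioning with pivot 5, the array becomes [5, 29, 11, 19, 16, 8, 9]. The pivot is placed at index 0. All elements to the left of the pivot are <= 5, and all elements to the right are > 5.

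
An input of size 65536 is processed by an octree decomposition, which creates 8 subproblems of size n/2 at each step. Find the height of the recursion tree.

For divide and conquer with division factor 2:

Problem sizes at each level:
Level 0: 65536
Level 1: 32768
Level 2: 16384
Level 3: 8192
Level 4: 4096
Level 5: 2048
Level 6: 1024
Level 7: 512
Level 8: 256
Level 9: 128
Level 10: 64
Level 11: 32
Level 12: 16
Level 13: 8
Level 14: 4
Level 15: 2
Level 16: 1

The root is level 0 and the size-1 base case is level 16 (the tree spans levels 0 through 16, i.e. 17 levels counting the root), so the depth is the number of divisions: log_2(65536) = 16

The recursion tree depth is log_2(65536) = 16. At each level, the problem size is divided by 2, so it takes 16 divisions to reduce to a base case of size 1. The algorithm makes 8 recursive calls at each level.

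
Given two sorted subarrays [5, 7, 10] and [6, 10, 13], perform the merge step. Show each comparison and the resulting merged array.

Merging process:

Compare 5 vs 6: take 5 from left. Merged: [5]
Compare 7 vs 6: take 6 from right. Merged: [5, 6]
Compare 7 vs 10: take 7 from left. Merged: [5, 6, 7]
Compare 10 vs 10: take 10 from left. Merged: [5, 6, 7, 10]
Append remaining from right: [10, 13]. Merged: [5, 6, 7, 10, 10, 13]

Final merged array: [5, 6, 7, 10, 10, 13]
Total comparisons: 4

The merged array is [5, 6, 7, 10, 10, 13], requiring 4 comparisons. The merge step runs in O(n) time where n is the total number of elements.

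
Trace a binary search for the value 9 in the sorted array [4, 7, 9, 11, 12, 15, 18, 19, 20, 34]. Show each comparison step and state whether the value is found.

Binary search for 9 in [4, 7, 9, 11, 12, 15, 18, 19, 20, 34]:

lo=0, hi=9, mid=4, arr[mid]=12 -> 12 > 9, search left half
lo=0, hi=3, mid=1, arr[mid]=7 -> 7 < 9, search right half
lo=2, hi=3, mid=2, arr[mid]=9 -> Found target at index 2!

Binary search finds 9 at index 2 after 3 comparisons. The search repeatedly halves the search space by comparing with the middle element.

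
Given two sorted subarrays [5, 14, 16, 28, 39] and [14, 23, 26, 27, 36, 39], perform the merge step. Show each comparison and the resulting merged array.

Merging process:

Compare 5 vs 14: take 5 from left. Merged: [5]
Compare 14 vs 14: take 14 from left. Merged: [5, 14]
Compare 16 vs 14: take 14 from right. Merged: [5, 14, 14]
Compare 16 vs 23: take 16 from left. Merged: [5, 14, 14, 16]
Compare 28 vs 23: take 23 from right. Merged: [5, 14, 14, 16, 23]
Compare 28 vs 26: take 26 from right. Merged: [5, 14, 14, 16, 23, 26]
Compare 28 vs 27: take 27 from right. Merged: [5, 14, 14, 16, 23, 26, 27]
Compare 28 vs 36: take 28 from left. Merged: [5, 14, 14, 16, 23, 26, 27, 28]
Compare 39 vs 36: take 36 from right. Merged: [5, 14, 14, 16, 23, 26, 27, 28, 36]
Compare 39 vs 39: take 39 from left. Merged: [5, 14, 14, 16, 23, 26, 27, 28, 36, 39]
Append remaining from right: [39]. Merged: [5, 14, 14, 16, 23, 26, 27, 28, 36, 39, 39]

Final merged array: [5, 14, 14, 16, 23, 26, 27, 28, 36, 39, 39]
Total comparisons: 10

The merged array is [5, 14, 14, 16, 23, 26, 27, 28, 36, 39, 39], requiring 10 comparisons. The merge step runs in O(n) time where n is the total number of elements.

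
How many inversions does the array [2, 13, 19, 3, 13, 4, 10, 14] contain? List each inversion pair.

Finding inversions in [2, 13, 19, 3, 13, 4, 10, 14]:

(1, 3): arr[1]=13 > arr[3]=3
(1, 5): arr[1]=13 > arr[5]=4
(1, 6): arr[1]=13 > arr[6]=10
(2, 3): arr[2]=19 > arr[3]=3
(2, 4): arr[2]=19 > arr[4]=13
(2, 5): arr[2]=19 > arr[5]=4
(2, 6): arr[2]=19 > arr[6]=10
(2, 7): arr[2]=19 > arr[7]=14
(4, 5): arr[4]=13 > arr[5]=4
(4, 6): arr[4]=13 > arr[6]=10

Total inversions: 10

The array has 10 inversion(s): (1,3), (1,5), (1,6), (2,3), (2,4), (2,5), (2,6), (2,7), (4,5), (4,6). Each pair (i,j) satisfies i < j and arr[i] > arr[j].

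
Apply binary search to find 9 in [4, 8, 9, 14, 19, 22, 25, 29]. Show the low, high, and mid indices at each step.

Binary search for 9 in [4, 8, 9, 14, 19, 22, 25, 29]:

lo=0, hi=7, mid=3, arr[mid]=14 -> 14 > 9, search left half
lo=0, hi=2, mid=1, arr[mid]=8 -> 8 < 9, search right half
lo=2, hi=2, mid=2, arr[mid]=9 -> Found target at index 2!

Binary search finds 9 at index 2 after 3 comparisons. The search repeatedly halves the search space by comparing with the middle element.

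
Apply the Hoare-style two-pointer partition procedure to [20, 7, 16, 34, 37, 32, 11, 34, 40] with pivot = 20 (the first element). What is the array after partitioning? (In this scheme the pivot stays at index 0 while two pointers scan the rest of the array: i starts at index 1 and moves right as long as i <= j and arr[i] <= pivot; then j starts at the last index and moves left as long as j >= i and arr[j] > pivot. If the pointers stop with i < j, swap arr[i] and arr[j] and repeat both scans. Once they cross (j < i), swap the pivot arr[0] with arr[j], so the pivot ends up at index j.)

Hoare-style two-pointer partition with pivot = 20:

Initial array: [20, 7, 16, 34, 37, 32, 11, 34, 40]

Pointers start at i = 1, j = 8.
i stops at index 3 (arr[3]=34 > 20), j stops at index 6 (arr[6]=11 <= 20): swap arr[3] and arr[6], array becomes [20, 7, 16, 11, 37, 32, 34, 34, 40]
i ends at 4, j ends at 3: the pointers have crossed (j < i), so scanning stops.

Swap pivot arr[0] with arr[3] to place pivot at position 3: [11, 7, 16, 20, 37, 32, 34, 34, 40]
Pivot position: 3

After partitioning with pivot 20, the array becomes [11, 7, 16, 20, 37, 32, 34, 34, 40]. The pivot is placed at index 3. All elements to the left of the pivot are <= 20, and all elements to the right are > 20.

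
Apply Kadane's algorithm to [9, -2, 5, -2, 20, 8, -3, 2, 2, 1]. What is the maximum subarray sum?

Using Kadane's algorithm on [9, -2, 5, -2, 20, 8, -3, 2, 2, 1]:

Scanning through the array:
Position 1 (value -2): max_ending_here = 7, max_so_far = 9
Position 2 (value 5): max_ending_here = 12, max_so_far = 12
Position 3 (value -2): max_ending_here = 10, max_so_far = 12
Position 4 (value 20): max_ending_here = 30, max_so_far = 30
Position 5 (value 8): max_ending_here = 38, max_so_far = 38
Position 6 (value -3): max_ending_here = 35, max_so_far = 38
Position 7 (value 2): max_ending_here = 37, max_so_far = 38
Position 8 (value 2): max_ending_here = 39, max_so_far = 39
Position 9 (value 1): max_ending_here = 40, max_so_far = 40

Maximum subarray: [9, -2, 5, -2, 20, 8, -3, 2, 2, 1]
Maximum sum: 40

The maximum subarray is [9, -2, 5, -2, 20, 8, -3, 2, 2, 1] with sum 40. This subarray runs from index 0 to index 9.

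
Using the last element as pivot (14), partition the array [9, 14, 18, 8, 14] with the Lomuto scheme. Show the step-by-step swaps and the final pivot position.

Lomuto partition with pivot = 14:

Initial array: [9, 14, 18, 8, 14]

arr[0]=9 <= 14: swap with position 0, array becomes [9, 14, 18, 8, 14]
arr[1]=14 <= 14: swap with position 1, array becomes [9, 14, 18, 8, 14]
arr[2]=18 > 14: no swap
arr[3]=8 <= 14: swap with position 2, array becomes [9, 14, 8, 18, 14]

Place pivot at position 3: [9, 14, 8, 14, 18]
Pivot position: 3

After partitioning with pivot 14, the array becomes [9, 14, 8, 14, 18]. The pivot is placed at index 3. All elements to the left of the pivot are <= 14, and all elements to the right are > 14.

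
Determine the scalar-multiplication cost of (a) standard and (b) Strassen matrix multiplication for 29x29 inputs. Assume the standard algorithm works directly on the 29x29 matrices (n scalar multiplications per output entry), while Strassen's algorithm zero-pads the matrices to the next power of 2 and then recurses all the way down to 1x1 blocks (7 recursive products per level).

Matrix multiplication for 29x29 matrices:

Strassen's algorithm requires power-of-2 dimensions. Pad 29x29 to 32x32 (next power of 2).

Standard algorithm: 29^3 = 24389 multiplications
Strassen's algorithm: 7^(log2(32)) = 7^5 = 16807 multiplications
Savings: 24389 - 16807 = 7582 multiplications

Standard: 24389 multiplications (29^3). Strassen: 16807 multiplications (7^5, after padding to 32x32). Strassen reduces 8 recursive multiplications to 7 at each level.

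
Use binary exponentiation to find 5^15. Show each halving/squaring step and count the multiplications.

Computing 5^15 by squaring (build up from 5^1; each line after the first costs one multiplication):

5^1 = 5
5^2 = (5^1)^2 = 5^2 = 25
5^3 = 5 * 5^2 = 5 * 25 = 125
5^6 = (5^3)^2 = 125^2 = 15625
5^7 = 5 * 5^6 = 5 * 15625 = 78125
5^14 = (5^7)^2 = 78125^2 = 6103515625
5^15 = 5 * 5^14 = 5 * 6103515625 = 30517578125

Result: 30517578125
Multiplications needed: 6 (6 lines after 5^1)

5^15 = 30517578125. Using exponentiation by squaring, this requires 6 multiplications. The key idea: if the exponent is even, square the half-power; if odd, multiply by the base once.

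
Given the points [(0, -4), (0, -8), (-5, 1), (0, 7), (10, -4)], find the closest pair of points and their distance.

Computing all pairwise distances among 5 points:

d((0, -4), (0, -8)) = 4.0 <-- minimum
d((0, -4), (-5, 1)) = 7.0711
d((0, -4), (0, 7)) = 11.0
d((0, -4), (10, -4)) = 10.0
d((0, -8), (-5, 1)) = 10.2956
d((0, -8), (0, 7)) = 15.0
d((0, -8), (10, -4)) = 10.7703
d((-5, 1), (0, 7)) = 7.8102
d((-5, 1), (10, -4)) = 15.8114
d((0, 7), (10, -4)) = 14.8661

Closest pair: (0, -4) and (0, -8) with distance 4.0

The closest pair is (0, -4) and (0, -8) with Euclidean distance 4.0. For 5 points, brute-force pairwise comparison is shown above. For large n, the divide-and-conquer algorithm (sort by x, recurse on halves, check the dividing strip) achieves O(n log n).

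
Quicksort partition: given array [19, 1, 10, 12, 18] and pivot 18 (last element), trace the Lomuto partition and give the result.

Lomuto partition with pivot = 18:

Initial array: [19, 1, 10, 12, 18]

arr[0]=19 > 18: no swap
arr[1]=1 <= 18: swap with position 0, array becomes [1, 19, 10, 12, 18]
arr[2]=10 <= 18: swap with position 1, array becomes [1, 10, 19, 12, 18]
arr[3]=12 <= 18: swap with position 2, array becomes [1, 10, 12, 19, 18]

Place pivot at position 3: [1, 10, 12, 18, 19]
Pivot position: 3

After partitioning with pivot 18, the array becomes [1, 10, 12, 18, 19]. The pivot is placed at index 3. All elements to the left of the pivot are <= 18, and all elements to the right are > 18.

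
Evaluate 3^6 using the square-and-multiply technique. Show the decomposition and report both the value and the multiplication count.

Computing 3^6 by squaring (build up from 3^1; each line after the first costs one multiplication):

3^1 = 3
3^2 = (3^1)^2 = 3^2 = 9
3^3 = 3 * 3^2 = 3 * 9 = 27
3^6 = (3^3)^2 = 27^2 = 729

Result: 729
Multiplications needed: 3 (3 lines after 3^1)

3^6 = 729. Using exponentiation by squaring, this requires 3 multiplications. The key idea: if the exponent is even, square the half-power; if odd, multiply by the base once.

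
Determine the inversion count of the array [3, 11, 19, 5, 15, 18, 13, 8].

Finding inversions in [3, 11, 19, 5, 15, 18, 13, 8]:

(1, 3): arr[1]=11 > arr[3]=5
(1, 7): arr[1]=11 > arr[7]=8
(2, 3): arr[2]=19 > arr[3]=5
(2, 4): arr[2]=19 > arr[4]=15
(2, 5): arr[2]=19 > arr[5]=18
(2, 6): arr[2]=19 > arr[6]=13
(2, 7): arr[2]=19 > arr[7]=8
(4, 6): arr[4]=15 > arr[6]=13
(4, 7): arr[4]=15 > arr[7]=8
(5, 6): arr[5]=18 > arr[6]=13
(5, 7): arr[5]=18 > arr[7]=8
(6, 7): arr[6]=13 > arr[7]=8

Total inversions: 12

The array has 12 inversion(s): (1,3), (1,7), (2,3), (2,4), (2,5), (2,6), (2,7), (4,6), (4,7), (5,6), (5,7), (6,7). Each pair (i,j) satisfies i < j and arr[i] > arr[j].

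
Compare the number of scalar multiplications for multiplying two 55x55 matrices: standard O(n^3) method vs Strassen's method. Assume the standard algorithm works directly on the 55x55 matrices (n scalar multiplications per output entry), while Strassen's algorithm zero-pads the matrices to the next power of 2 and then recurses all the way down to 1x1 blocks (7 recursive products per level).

Matrix multiplication for 55x55 matrices:

Strassen's algorithm requires power-of-2 dimensions. Pad 55x55 to 64x64 (next power of 2).

Standard algorithm: 55^3 = 166375 multiplications
Strassen's algorithm: 7^(log2(64)) = 7^6 = 117649 multiplications
Savings: 166375 - 117649 = 48726 multiplications

Standard: 166375 multiplications (55^3). Strassen: 117649 multiplications (7^6, after padding to 64x64). Strassen reduces 8 recursive multiplications to 7 at each level.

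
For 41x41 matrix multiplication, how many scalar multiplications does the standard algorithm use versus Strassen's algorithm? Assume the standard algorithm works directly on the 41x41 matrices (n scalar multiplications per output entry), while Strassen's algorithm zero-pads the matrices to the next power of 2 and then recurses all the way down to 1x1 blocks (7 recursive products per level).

Matrix multiplication for 41x41 matrices:

Strassen's algorithm requires power-of-2 dimensions. Pad 41x41 to 64x64 (next power of 2).

Standard algorithm: 41^3 = 68921 multiplications
Strassen's algorithm: 7^(log2(64)) = 7^6 = 117649 multiplications
Difference: 68921 - 117649 = -48728 (Strassen uses MORE here due to padding overhead — for small or just-over-power-of-2 n, padding can outweigh the per-level savings)

Standard: 68921 multiplications (41^3). Strassen: 117649 multiplications (7^6, after padding to 64x64). Strassen reduces 8 recursive multiplications to 7 at each level.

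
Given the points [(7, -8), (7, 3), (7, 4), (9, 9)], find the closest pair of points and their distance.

Computing all pairwise distances among 4 points:

d((7, -8), (7, 3)) = 11.0
d((7, -8), (7, 4)) = 12.0
d((7, -8), (9, 9)) = 17.1172
d((7, 3), (7, 4)) = 1.0 <-- minimum
d((7, 3), (9, 9)) = 6.3246
d((7, 4), (9, 9)) = 5.3852

Closest pair: (7, 3) and (7, 4) with distance 1.0

The closest pair is (7, 3) and (7, 4) with Euclidean distance 1.0. For 4 points, brute-force pairwise comparison is shown above. For large n, the divide-and-conquer algorithm (sort by x, recurse on halves, check the dividing strip) achieves O(n log n).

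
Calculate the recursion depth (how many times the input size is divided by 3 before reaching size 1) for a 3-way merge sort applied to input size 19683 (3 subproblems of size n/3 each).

For divide and conquer with division factor 3:

Problem sizes at each level:
Level 0: 19683
Level 1: 6561
Level 2: 2187
Level 3: 729
Level 4: 243
Level 5: 81
Level 6: 27
Level 7: 9
Level 8: 3
Level 9: 1

The root is level 0 and the size-1 base case is level 9 (the tree spans levels 0 through 9, i.e. 10 levels counting the root), so the depth is the number of divisions: log_3(19683) = 9

The recursion tree depth is log_3(19683) = 9. At each level, the problem size is divided by 3, so it takes 9 divisions to reduce to a base case of size 1. The algorithm makes 3 recursive calls at each level.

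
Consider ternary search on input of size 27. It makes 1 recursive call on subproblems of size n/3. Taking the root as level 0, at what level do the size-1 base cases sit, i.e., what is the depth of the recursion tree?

For divide and conquer with division factor 3:

Problem sizes at each level:
Level 0: 27
Level 1: 9
Level 2: 3
Level 3: 1

The root is level 0 and the size-1 base case is level 3 (the tree spans levels 0 through 3, i.e. 4 levels counting the root), so the depth is the number of divisions: log_3(27) = 3

The recursion tree depth is log_3(27) = 3. At each level, the problem size is divided by 3, so it takes 3 divisions to reduce to a base case of size 1. The algorithm makes 1 recursive call at each level.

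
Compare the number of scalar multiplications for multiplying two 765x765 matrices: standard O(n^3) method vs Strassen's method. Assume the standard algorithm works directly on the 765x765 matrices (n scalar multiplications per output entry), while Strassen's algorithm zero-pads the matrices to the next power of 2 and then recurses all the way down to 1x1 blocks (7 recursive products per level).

Matrix multiplication for 765x765 matrices:

Strassen's algorithm requires power-of-2 dimensions. Pad 765x765 to 1024x1024 (next power of 2).

Standard algorithm: 765^3 = 447697125 multiplications
Strassen's algorithm: 7^(log2(1024)) = 7^10 = 282475249 multiplications
Savings: 447697125 - 282475249 = 165221876 multiplications

Standard: 447697125 multiplications (765^3). Strassen: 282475249 multiplications (7^10, after padding to 1024x1024). Strassen reduces 8 recursive multiplications to 7 at each level.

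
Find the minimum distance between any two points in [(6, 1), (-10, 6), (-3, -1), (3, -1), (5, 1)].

Computing all pairwise distances among 5 points:

d((6, 1), (-10, 6)) = 16.7631
d((6, 1), (-3, -1)) = 9.2195
d((6, 1), (3, -1)) = 3.6056
d((6, 1), (5, 1)) = 1.0 <-- minimum
d((-10, 6), (-3, -1)) = 9.8995
d((-10, 6), (3, -1)) = 14.7648
d((-10, 6), (5, 1)) = 15.8114
d((-3, -1), (3, -1)) = 6.0
d((-3, -1), (5, 1)) = 8.2462
d((3, -1), (5, 1)) = 2.8284

Closest pair: (6, 1) and (5, 1) with distance 1.0

The closest pair is (6, 1) and (5, 1) with Euclidean distance 1.0. For 5 points, brute-force pairwise comparison is shown above. For large n, the divide-and-conquer algorithm (sort by x, recurse on halves, check the dividing strip) achieves O(n log n).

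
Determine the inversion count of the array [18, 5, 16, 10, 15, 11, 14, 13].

Finding inversions in [18, 5, 16, 10, 15, 11, 14, 13]:

(0, 1): arr[0]=18 > arr[1]=5
(0, 2): arr[0]=18 > arr[2]=16
(0, 3): arr[0]=18 > arr[3]=10
(0, 4): arr[0]=18 > arr[4]=15
(0, 5): arr[0]=18 > arr[5]=11
(0, 6): arr[0]=18 > arr[6]=14
(0, 7): arr[0]=18 > arr[7]=13
(2, 3): arr[2]=16 > arr[3]=10
(2, 4): arr[2]=16 > arr[4]=15
(2, 5): arr[2]=16 > arr[5]=11
(2, 6): arr[2]=16 > arr[6]=14
(2, 7): arr[2]=16 > arr[7]=13
(4, 5): arr[4]=15 > arr[5]=11
(4, 6): arr[4]=15 > arr[6]=14
(4, 7): arr[4]=15 > arr[7]=13
(6, 7): arr[6]=14 > arr[7]=13

Total inversions: 16

The array has 16 inversion(s): (0,1), (0,2), (0,3), (0,4), (0,5), (0,6), (0,7), (2,3), (2,4), (2,5), (2,6), (2,7), (4,5), (4,6), (4,7), (6,7). Each pair (i,j) satisfies i < j and arr[i] > arr[j].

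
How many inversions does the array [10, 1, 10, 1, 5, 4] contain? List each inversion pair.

Finding inversions in [10, 1, 10, 1, 5, 4]:

(0, 1): arr[0]=10 > arr[1]=1
(0, 3): arr[0]=10 > arr[3]=1
(0, 4): arr[0]=10 > arr[4]=5
(0, 5): arr[0]=10 > arr[5]=4
(2, 3): arr[2]=10 > arr[3]=1
(2, 4): arr[2]=10 > arr[4]=5
(2, 5): arr[2]=10 > arr[5]=4
(4, 5): arr[4]=5 > arr[5]=4

Total inversions: 8

The array has 8 inversion(s): (0,1), (0,3), (0,4), (0,5), (2,3), (2,4), (2,5), (4,5). Each pair (i,j) satisfies i < j and arr[i] > arr[j].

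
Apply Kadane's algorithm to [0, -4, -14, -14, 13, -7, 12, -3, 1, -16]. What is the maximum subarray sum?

Using Kadane's algorithm on [0, -4, -14, -14, 13, -7, 12, -3, 1, -16]:

Scanning through the array:
Position 1 (value -4): max_ending_here = -4, max_so_far = 0
Position 2 (value -14): max_ending_here = -14, max_so_far = 0
Position 3 (value -14): max_ending_here = -14, max_so_far = 0
Position 4 (value 13): max_ending_here = 13, max_so_far = 13
Position 5 (value -7): max_ending_here = 6, max_so_far = 13
Position 6 (value 12): max_ending_here = 18, max_so_far = 18
Position 7 (value -3): max_ending_here = 15, max_so_far = 18
Position 8 (value 1): max_ending_here = 16, max_so_far = 18
Position 9 (value -16): max_ending_here = 0, max_so_far = 18

Maximum subarray: [13, -7, 12]
Maximum sum: 18

The maximum subarray is [13, -7, 12] with sum 18. This subarray runs from index 4 to index 6.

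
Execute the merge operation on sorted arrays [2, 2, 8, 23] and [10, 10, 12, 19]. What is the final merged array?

Merging process:

Compare 2 vs 10: take 2 from left. Merged: [2]
Compare 2 vs 10: take 2 from left. Merged: [2, 2]
Compare 8 vs 10: take 8 from left. Merged: [2, 2, 8]
Compare 23 vs 10: take 10 from right. Merged: [2, 2, 8, 10]
Compare 23 vs 10: take 10 from right. Merged: [2, 2, 8, 10, 10]
Compare 23 vs 12: take 12 from right. Merged: [2, 2, 8, 10, 10, 12]
Compare 23 vs 19: take 19 from right. Merged: [2, 2, 8, 10, 10, 12, 19]
Append remaining from left: [23]. Merged: [2, 2, 8, 10, 10, 12, 19, 23]

Final merged array: [2, 2, 8, 10, 10, 12, 19, 23]
Total comparisons: 7

The merged array is [2, 2, 8, 10, 10, 12, 19, 23], requiring 7 comparisons. The merge step runs in O(n) time where n is the total number of elements.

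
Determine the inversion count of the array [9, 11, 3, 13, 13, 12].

Finding inversions in [9, 11, 3, 13, 13, 12]:

(0, 2): arr[0]=9 > arr[2]=3
(1, 2): arr[1]=11 > arr[2]=3
(3, 5): arr[3]=13 > arr[5]=12
(4, 5): arr[4]=13 > arr[5]=12

Total inversions: 4

The array has 4 inversion(s): (0,2), (1,2), (3,5), (4,5). Each pair (i,j) satisfies i < j and arr[i] > arr[j].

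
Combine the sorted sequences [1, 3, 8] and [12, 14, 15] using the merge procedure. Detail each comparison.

Merging process:

Compare 1 vs 12: take 1 from left. Merged: [1]
Compare 3 vs 12: take 3 from left. Merged: [1, 3]
Compare 8 vs 12: take 8 from left. Merged: [1, 3, 8]
Append remaining from right: [12, 14, 15]. Merged: [1, 3, 8, 12, 14, 15]

Final merged array: [1, 3, 8, 12, 14, 15]
Total comparisons: 3

The merged array is [1, 3, 8, 12, 14, 15], requiring 3 comparisons. The merge step runs in O(n) time where n is the total number of elements.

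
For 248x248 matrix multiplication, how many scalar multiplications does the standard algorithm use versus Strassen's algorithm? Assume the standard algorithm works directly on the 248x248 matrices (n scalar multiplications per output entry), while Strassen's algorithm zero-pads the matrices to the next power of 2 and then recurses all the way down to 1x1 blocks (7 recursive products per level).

Matrix multiplication for 248x248 matrices:

Strassen's algorithm requires power-of-2 dimensions. Pad 248x248 to 256x256 (next power of 2).

Standard algorithm: 248^3 = 15252992 multiplications
Strassen's algorithm: 7^(log2(256)) = 7^8 = 5764801 multiplications
Savings: 15252992 - 5764801 = 9488191 multiplications

Standard: 15252992 multiplications (248^3). Strassen: 5764801 multiplications (7^8, after padding to 256x256). Strassen reduces 8 recursive multiplications to 7 at each level.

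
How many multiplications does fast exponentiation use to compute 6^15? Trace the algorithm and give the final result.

Computing 6^15 by squaring (build up from 6^1; each line after the first costs one multiplication):

6^1 = 6
6^2 = (6^1)^2 = 6^2 = 36
6^3 = 6 * 6^2 = 6 * 36 = 216
6^6 = (6^3)^2 = 216^2 = 46656
6^7 = 6 * 6^6 = 6 * 46656 = 279936
6^14 = (6^7)^2 = 279936^2 = 78364164096
6^15 = 6 * 6^14 = 6 * 78364164096 = 470184984576

Result: 470184984576
Multiplications needed: 6 (6 lines after 6^1)

6^15 = 470184984576. Using exponentiation by squaring, this requires 6 multiplications. The key idea: if the exponent is even, square the half-power; if odd, multiply by the base once.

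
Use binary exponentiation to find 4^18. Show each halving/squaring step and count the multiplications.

Computing 4^18 by squaring (build up from 4^1; each line after the first costs one multiplication):

4^1 = 4
4^2 = (4^1)^2 = 4^2 = 16
4^4 = (4^2)^2 = 16^2 = 256
4^8 = (4^4)^2 = 256^2 = 65536
4^9 = 4 * 4^8 = 4 * 65536 = 262144
4^18 = (4^9)^2 = 262144^2 = 68719476736

Result: 68719476736
Multiplications needed: 5 (5 lines after 4^1)

4^18 = 68719476736. Using exponentiation by squaring, this requires 5 multiplications. The key idea: if the exponent is even, square the half-power; if odd, multiply by the base once.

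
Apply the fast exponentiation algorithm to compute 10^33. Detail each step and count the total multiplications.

Computing 10^33 by squaring (build up from 10^1; each line after the first costs one multiplication):

10^1 = 10
10^2 = (10^1)^2 = 10^2 = 100
10^4 = (10^2)^2 = 100^2 = 10000
10^8 = (10^4)^2 = 10000^2 = 100000000
10^16 = (10^8)^2 = 100000000^2 = 10000000000000000
10^32 = (10^16)^2 = 10000000000000000^2 = 100000000000000000000000000000000
10^33 = 10 * 10^32 = 10 * 100000000000000000000000000000000 = 1000000000000000000000000000000000

Result: 1000000000000000000000000000000000
Multiplications needed: 6 (6 lines after 10^1)

10^33 = 1000000000000000000000000000000000. Using exponentiation by squaring, this requires 6 multiplications. The key idea: if the exponent is even, square the half-power; if odd, multiply by the base once.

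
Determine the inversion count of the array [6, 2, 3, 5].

Finding inversions in [6, 2, 3, 5]:

(0, 1): arr[0]=6 > arr[1]=2
(0, 2): arr[0]=6 > arr[2]=3
(0, 3): arr[0]=6 > arr[3]=5

Total inversions: 3

The array has 3 inversion(s): (0,1), (0,2), (0,3). Each pair (i,j) satisfies i < j and arr[i] > arr[j].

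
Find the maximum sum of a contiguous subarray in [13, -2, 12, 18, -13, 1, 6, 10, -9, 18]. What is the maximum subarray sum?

Using Kadane's algorithm on [13, -2, 12, 18, -13, 1, 6, 10, -9, 18]:

Scanning through the array:
Position 1 (value -2): max_ending_here = 11, max_so_far = 13
Position 2 (value 12): max_ending_here = 23, max_so_far = 23
Position 3 (value 18): max_ending_here = 41, max_so_far = 41
Position 4 (value -13): max_ending_here = 28, max_so_far = 41
Position 5 (value 1): max_ending_here = 29, max_so_far = 41
Position 6 (value 6): max_ending_here = 35, max_so_far = 41
Position 7 (value 10): max_ending_here = 45, max_so_far = 45
Position 8 (value -9): max_ending_here = 36, max_so_far = 45
Position 9 (value 18): max_ending_here = 54, max_so_far = 54

Maximum subarray: [13, -2, 12, 18, -13, 1, 6, 10, -9, 18]
Maximum sum: 54

The maximum subarray is [13, -2, 12, 18, -13, 1, 6, 10, -9, 18] with sum 54. This subarray runs from index 0 to index 9.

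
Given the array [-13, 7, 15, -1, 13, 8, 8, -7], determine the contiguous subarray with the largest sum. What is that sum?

Using Kadane's algorithm on [-13, 7, 15, -1, 13, 8, 8, -7]:

Scanning through the array:
Position 1 (value 7): max_ending_here = 7, max_so_far = 7
Position 2 (value 15): max_ending_here = 22, max_so_far = 22
Position 3 (value -1): max_ending_here = 21, max_so_far = 22
Position 4 (value 13): max_ending_here = 34, max_so_far = 34
Position 5 (value 8): max_ending_here = 42, max_so_far = 42
Position 6 (value 8): max_ending_here = 50, max_so_far = 50
Position 7 (value -7): max_ending_here = 43, max_so_far = 50

Maximum subarray: [7, 15, -1, 13, 8, 8]
Maximum sum: 50

The maximum subarray is [7, 15, -1, 13, 8, 8] with sum 50. This subarray runs from index 1 to index 6.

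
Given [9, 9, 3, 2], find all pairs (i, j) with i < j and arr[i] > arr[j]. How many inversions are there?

Finding inversions in [9, 9, 3, 2]:

(0, 2): arr[0]=9 > arr[2]=3
(0, 3): arr[0]=9 > arr[3]=2
(1, 2): arr[1]=9 > arr[2]=3
(1, 3): arr[1]=9 > arr[3]=2
(2, 3): arr[2]=3 > arr[3]=2

Total inversions: 5

The array has 5 inversion(s): (0,2), (0,3), (1,2), (1,3), (2,3). Each pair (i,j) satisfies i < j and arr[i] > arr[j].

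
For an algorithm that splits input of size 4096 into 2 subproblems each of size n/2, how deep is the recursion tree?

For divide and conquer with division factor 2:

Problem sizes at each level:
Level 0: 4096
Level 1: 2048
Level 2: 1024
Level 3: 512
Level 4: 256
Level 5: 128
Level 6: 64
Level 7: 32
Level 8: 16
Level 9: 8
Level 10: 4
Level 11: 2
Level 12: 1

The root is level 0 and the size-1 base case is level 12 (the tree spans levels 0 through 12, i.e. 13 levels counting the root), so the depth is the number of divisions: log_2(4096) = 12

The recursion tree depth is log_2(4096) = 12. At each level, the problem size is divided by 2, so it takes 12 divisions to reduce to a base case of size 1. The algorithm makes 2 recursive calls at each level.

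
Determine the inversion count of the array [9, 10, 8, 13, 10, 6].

Finding inversions in [9, 10, 8, 13, 10, 6]:

(0, 2): arr[0]=9 > arr[2]=8
(0, 5): arr[0]=9 > arr[5]=6
(1, 2): arr[1]=10 > arr[2]=8
(1, 5): arr[1]=10 > arr[5]=6
(2, 5): arr[2]=8 > arr[5]=6
(3, 4): arr[3]=13 > arr[4]=10
(3, 5): arr[3]=13 > arr[5]=6
(4, 5): arr[4]=10 > arr[5]=6

Total inversions: 8

The array has 8 inversion(s): (0,2), (0,5), (1,2), (1,5), (2,5), (3,4), (3,5), (4,5). Each pair (i,j) satisfies i < j and arr[i] > arr[j].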